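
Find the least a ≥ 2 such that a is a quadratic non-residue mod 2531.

2

(2/2531) = −1, so 2 is the smallest positive non-residue mod 2531.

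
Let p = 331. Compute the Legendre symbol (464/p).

-1

Euler's criterion: (464/331) ≡ 133^165 (mod 331).
133^2 ≡ 146 (mod 331)
133^4 ≡ 132 (mod 331)
133^8 ≡ 212 (mod 331)
133^16 ≡ 259 (mod 331)
133^32 ≡ 219 (mod 331)
133^64 ≡ 297 (mod 331)
133^128 ≡ 163 (mod 331)
133^165 = 133^(128+32+4+1) ≡ 330 (mod 331).
Result is 330 ≡ −1, so (464/331) = −1.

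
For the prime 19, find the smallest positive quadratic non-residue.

2

(2/19) = −1, so 2 is the smallest positive non-residue mod 19.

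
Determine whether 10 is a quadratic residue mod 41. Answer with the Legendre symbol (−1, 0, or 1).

Euler's criterion: (10/41) ≡ 10^20 (mod 41).
10^2 ≡ 18 (mod 41)
10^4 ≡ 37 (mod 41)
10^8 ≡ 16 (mod 41)
10^16 ≡ 10 (mod 41)
10^20 = 10^(16+4) ≡ 1 (mod 41).
Result is 1, so (10/41) = 1.

1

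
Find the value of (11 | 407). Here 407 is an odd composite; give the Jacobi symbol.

Reciprocity: 11 ≡ 3 and 407 ≡ 3 (mod 4), so (11/407) = −(407/11).
Reduce top mod 11: now compute (0/11).
Top reduces to 0: gcd > 1, so the symbol is 0.

0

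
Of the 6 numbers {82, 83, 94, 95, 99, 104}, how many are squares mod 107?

2

(82/107) = -1 → non-residue.
(83/107) = +1 → QR.
(94/107) = -1 → non-residue.
(95/107) = -1 → non-residue.
(99/107) = +1 → QR.
(104/107) = -1 → non-residue.
Total quadratic residues among the 6: 2.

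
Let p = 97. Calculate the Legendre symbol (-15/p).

-1

Euler's criterion: (-15/97) ≡ 82^48 (mod 97).
82^2 ≡ 31 (mod 97)
82^4 ≡ 88 (mod 97)
82^8 ≡ 81 (mod 97)
82^16 ≡ 62 (mod 97)
82^32 ≡ 61 (mod 97)
82^48 = 82^(32+16) ≡ 96 (mod 97).
Result is 96 ≡ −1, so (-15/97) = −1.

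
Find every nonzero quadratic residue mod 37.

1,3,4,7,9,10,11,12,16,21,25,26,27,28,30,33,34,36

Square k = 1,…,18 (k and 37−k give the same square):
1²=1, 2²=4, 3²=9, 4²=16, 5²=25, 6²=36, 7²≡12, 8²≡27, 9²≡7, 10²≡26, 11²≡10, 12²≡33, 13²≡21, 14²≡11, 15²≡3, 16²≡34, 17²≡30, 18²≡28 (mod 37).
So the quadratic residues mod 37 are {1, 3, 4, 7, 9, 10, 11, 12, 16, 21, 25, 26, 27, 28, 30, 33, 34, 36}.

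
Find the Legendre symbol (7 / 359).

-1

Reciprocity: 7 ≡ 3 and 359 ≡ 3 (mod 4), so (7/359) = −(359/7).
Reduce top mod 7: now compute (2/7).
Pull out 2: since 7 ≡ 7 (mod 8), (2/7) = +1.
Reached (1/7) = 1. Collecting the sign flips along the way, the symbol is -1.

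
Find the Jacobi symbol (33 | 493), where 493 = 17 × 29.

1

Reciprocity: 33 ≡ 1 and 493 ≡ 1 (mod 4), so (33/493) = +(493/33).
Reduce top mod 33: now compute (31/33).
Reciprocity: 31 ≡ 3 and 33 ≡ 1 (mod 4), so (31/33) = +(33/31).
Reduce top mod 31: now compute (2/31).
Pull out 2: since 31 ≡ 7 (mod 8), (2/31) = +1.
Reached (1/31) = 1. Collecting the sign flips along the way, the symbol is +1.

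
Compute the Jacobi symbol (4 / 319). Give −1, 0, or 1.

Pull out 2^2: since 319 ≡ 7 (mod 8), (2/319) = +1, so (2/319)^2 = +1.
Reached (1/319) = 1. Collecting the sign flips along the way, the symbol is +1.

1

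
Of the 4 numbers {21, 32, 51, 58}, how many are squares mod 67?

(21/67) = +1 → QR.
(32/67) = -1 → non-residue.
(51/67) = -1 → non-residue.
(58/67) = -1 → non-residue.
Total quadratic residues among the 4: 1.

1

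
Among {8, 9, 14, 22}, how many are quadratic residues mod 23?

(8/23) = +1 → QR.
(9/23) = +1 → QR.
(14/23) = -1 → non-residue.
(22/23) = -1 → non-residue.
Total quadratic residues among the 4: 2.

2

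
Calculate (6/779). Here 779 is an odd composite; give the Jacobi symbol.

-1

Pull out 2: since 779 ≡ 3 (mod 8), (2/779) = -1.
Reciprocity: 3 ≡ 3 and 779 ≡ 3 (mod 4), so (3/779) = −(779/3).
Reduce top mod 3: now compute (2/3).
Pull out 2: since 3 ≡ 3 (mod 8), (2/3) = -1.
Reached (1/3) = 1. Collecting the sign flips along the way, the symbol is -1.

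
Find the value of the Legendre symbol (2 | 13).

-1

Euler's criterion: (2/13) ≡ 2^6 (mod 13).
2^2 ≡ 4 (mod 13)
2^4 ≡ 3 (mod 13)
2^6 = 2^(4+2) ≡ 12 (mod 13).
Result is 12 ≡ −1, so (2/13) = −1.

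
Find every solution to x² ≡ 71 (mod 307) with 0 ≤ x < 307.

Since 307 ≡ 3 (mod 4), a square root of 71 is 71^((307+1)/4) = 71^77 mod 307.
Repeated squaring: 71^2≡129, 71^4≡63, 71^8≡285, 71^16≡177, 71^32≡15, 71^64≡225 (mod 307).
71^77 = 71^(64+8+4+1) ≡ 104 (mod 307).
Check: 104² = 10816 ≡ 71 (mod 307). The two roots are 104 and 203.

104, 203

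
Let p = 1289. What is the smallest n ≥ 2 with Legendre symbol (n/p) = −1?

3

(2/1289) = +1, so 2 is a residue.
(3/1289) = −1, so 3 is the smallest positive non-residue mod 1289.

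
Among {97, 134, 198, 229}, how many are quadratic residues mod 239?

2

(97/239) = -1 → non-residue.
(134/239) = +1 → QR.
(198/239) = +1 → QR.
(229/239) = -1 → non-residue.
Total quadratic residues among the 4: 2.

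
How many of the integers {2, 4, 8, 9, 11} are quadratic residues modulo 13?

(2/13) = -1 → non-residue.
(4/13) = +1 → QR.
(8/13) = -1 → non-residue.
(9/13) = +1 → QR.
(11/13) = -1 → non-residue.
Total quadratic residues among the 5: 2.

2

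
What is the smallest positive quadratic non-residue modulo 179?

(2/179) = −1, so 2 is the smallest positive non-residue mod 179.

2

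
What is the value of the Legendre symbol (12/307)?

-1

Pull out 2^2: since 307 ≡ 3 (mod 8), (2/307) = -1, so (2/307)^2 = +1.
Reciprocity: 3 ≡ 3 and 307 ≡ 3 (mod 4), so (3/307) = −(307/3).
Reduce top mod 3: now compute (1/3).
Reached (1/3) = 1. Collecting the sign flips along the way, the symbol is -1.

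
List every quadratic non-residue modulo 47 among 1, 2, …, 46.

Square k = 1,…,23 (k and 47−k give the same square):
1²=1, 2²=4, 3²=9, 4²=16, 5²=25, 6²=36, 7²≡2, 8²≡17, 9²≡34, 10²≡6, 11²≡27, 12²≡3, 13²≡28, 14²≡8, 15²≡37, 16²≡21, 17²≡7, 18²≡42, 19²≡32, 20²≡24, 21²≡18, 22²≡14, 23²≡12 (mod 47).
The residues are {1, 2, 3, 4, 6, 7, 8, 9, 12, 14, 16, 17, 18, 21, 24, 25, 27, 28, 32, 34, 36, 37, 42}; the non-residues are the remaining 23 nonzero classes.

5 10 11 13 15 19 20 22 23 26 29 30 31 33 35 38 39 40 41 43 44 45 46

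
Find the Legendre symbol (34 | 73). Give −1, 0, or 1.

Pull out 2: since 73 ≡ 1 (mod 8), (2/73) = +1.
Reciprocity: 17 ≡ 1 and 73 ≡ 1 (mod 4), so (17/73) = +(73/17).
Reduce top mod 17: now compute (5/17).
Reciprocity: 5 ≡ 1 and 17 ≡ 1 (mod 4), so (5/17) = +(17/5).
Reduce top mod 5: now compute (2/5).
Pull out 2: since 5 ≡ 5 (mod 8), (2/5) = -1.
Reached (1/5) = 1. Collecting the sign flips along the way, the symbol is -1.

-1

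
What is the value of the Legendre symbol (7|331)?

-1

Reciprocity: 7 ≡ 3 and 331 ≡ 3 (mod 4), so (7/331) = −(331/7).
Reduce top mod 7: now compute (2/7).
Pull out 2: since 7 ≡ 7 (mod 8), (2/7) = +1.
Reached (1/7) = 1. Collecting the sign flips along the way, the symbol is -1.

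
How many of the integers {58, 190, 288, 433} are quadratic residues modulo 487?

3

(58/487) = +1 → QR.
(190/487) = -1 → non-residue.
(288/487) = +1 → QR.
(433/487) = +1 → QR.
Total quadratic residues among the 4: 3.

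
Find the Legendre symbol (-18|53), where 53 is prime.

First reduce: -18 ≡ 35 (mod 53).
Reciprocity: 35 ≡ 3 and 53 ≡ 1 (mod 4), so (35/53) = +(53/35).
Reduce top mod 35: now compute (18/35).
Pull out 2: since 35 ≡ 3 (mod 8), (2/35) = -1.
Reciprocity: 9 ≡ 1 and 35 ≡ 3 (mod 4), so (9/35) = +(35/9).
Reduce top mod 9: now compute (8/9).
Pull out 2^3: since 9 ≡ 1 (mod 8), (2/9) = +1, so (2/9)^3 = +1.
Reached (1/9) = 1. Collecting the sign flips along the way, the symbol is -1.

-1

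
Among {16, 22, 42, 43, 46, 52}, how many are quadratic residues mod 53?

5

(16/53) = +1 → QR.
(22/53) = -1 → non-residue.
(42/53) = +1 → QR.
(43/53) = +1 → QR.
(46/53) = +1 → QR.
(52/53) = +1 → QR.
Total quadratic residues among the 6: 5.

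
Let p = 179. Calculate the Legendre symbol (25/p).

Reciprocity: 25 ≡ 1 and 179 ≡ 3 (mod 4), so (25/179) = +(179/25).
Reduce top mod 25: now compute (4/25).
Pull out 2^2: since 25 ≡ 1 (mod 8), (2/25) = +1, so (2/25)^2 = +1.
Reached (1/25) = 1. Collecting the sign flips along the way, the symbol is +1.

1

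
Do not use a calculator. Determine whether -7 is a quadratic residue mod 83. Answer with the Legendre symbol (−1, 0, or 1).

First reduce: -7 ≡ 76 (mod 83).
Pull out 2^2: since 83 ≡ 3 (mod 8), (2/83) = -1, so (2/83)^2 = +1.
Reciprocity: 19 ≡ 3 and 83 ≡ 3 (mod 4), so (19/83) = −(83/19).
Reduce top mod 19: now compute (7/19).
Reciprocity: 7 ≡ 3 and 19 ≡ 3 (mod 4), so (7/19) = −(19/7).
Reduce top mod 7: now compute (5/7).
Reciprocity: 5 ≡ 1 and 7 ≡ 3 (mod 4), so (5/7) = +(7/5).
Reduce top mod 5: now compute (2/5).
Pull out 2: since 5 ≡ 5 (mod 8), (2/5) = -1.
Reached (1/5) = 1. Collecting the sign flips along the way, the symbol is -1.

-1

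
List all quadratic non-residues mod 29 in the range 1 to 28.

Square k = 1,…,14 (k and 29−k give the same square):
1²=1, 2²=4, 3²=9, 4²=16, 5²=25, 6²≡7, 7²≡20, 8²≡6, 9²≡23, 10²≡13, 11²≡5, 12²≡28, 13²≡24, 14²≡22 (mod 29).
The residues are {1, 4, 5, 6, 7, 9, 13, 16, 20, 22, 23, 24, 25, 28}; the non-residues are the remaining 14 nonzero classes.

2, 3, 8, 10, 11, 12, 14, 15, 17, 18, 19, 21, 26, 27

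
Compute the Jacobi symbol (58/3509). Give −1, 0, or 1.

Pull out 2: since 3509 ≡ 5 (mod 8), (2/3509) = -1.
Reciprocity: 29 ≡ 1 and 3509 ≡ 1 (mod 4), so (29/3509) = +(3509/29).
Reduce top mod 29: now compute (0/29).
Top reduces to 0: gcd > 1, so the symbol is 0.

0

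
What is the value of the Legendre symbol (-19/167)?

-1

Euler's criterion: (-19/167) ≡ 148^83 (mod 167).
148^2 ≡ 27 (mod 167)
148^4 ≡ 61 (mod 167)
148^8 ≡ 47 (mod 167)
148^16 ≡ 38 (mod 167)
148^32 ≡ 108 (mod 167)
148^64 ≡ 141 (mod 167)
148^83 = 148^(64+16+2+1) ≡ 166 (mod 167).
Result is 166 ≡ −1, so (-19/167) = −1.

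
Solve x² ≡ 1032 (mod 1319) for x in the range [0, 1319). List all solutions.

Since 1319 ≡ 3 (mod 4), a square root of 1032 is 1032^((1319+1)/4) = 1032^330 mod 1319.
Repeated squaring: 1032^2≡591, 1032^4≡1065, 1032^8≡1204, 1032^16≡35, 1032^32≡1225, 1032^64≡922, 1032^128≡648, 1032^256≡462 (mod 1319).
1032^330 = 1032^(256+64+8+2) ≡ 686 (mod 1319).
Check: 686² = 470596 ≡ 1032 (mod 1319). The two roots are 633 and 686.

633, 686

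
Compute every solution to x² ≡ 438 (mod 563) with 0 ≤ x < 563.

188, 375

Since 563 ≡ 3 (mod 4), a square root of 438 is 438^((563+1)/4) = 438^141 mod 563.
Repeated squaring: 438^2≡424, 438^4≡179, 438^8≡513, 438^16≡248, 438^32≡137, 438^64≡190, 438^128≡68 (mod 563).
438^141 = 438^(128+8+4+1) ≡ 188 (mod 563).
Check: 188² = 35344 ≡ 438 (mod 563). The two roots are 188 and 375.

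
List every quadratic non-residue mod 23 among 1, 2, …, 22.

Square k = 1,…,11 (k and 23−k give the same square):
1²=1, 2²=4, 3²=9, 4²=16, 5²≡2, 6²≡13, 7²≡3, 8²≡18, 9²≡12, 10²≡8, 11²≡6 (mod 23).
The residues are {1, 2, 3, 4, 6, 8, 9, 12, 13, 16, 18}; the non-residues are the remaining 11 nonzero classes.

5 7 10 11 14 15 17 19 20 21 22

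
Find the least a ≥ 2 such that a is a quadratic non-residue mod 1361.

3

(2/1361) = +1, so 2 is a residue.
(3/1361) = −1, so 3 is the smallest positive non-residue mod 1361.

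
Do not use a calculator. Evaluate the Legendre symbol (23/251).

1

Reciprocity: 23 ≡ 3 and 251 ≡ 3 (mod 4), so (23/251) = −(251/23).
Reduce top mod 23: now compute (21/23).
Reciprocity: 21 ≡ 1 and 23 ≡ 3 (mod 4), so (21/23) = +(23/21).
Reduce top mod 21: now compute (2/21).
Pull out 2: since 21 ≡ 5 (mod 8), (2/21) = -1.
Reached (1/21) = 1. Collecting the sign flips along the way, the symbol is +1.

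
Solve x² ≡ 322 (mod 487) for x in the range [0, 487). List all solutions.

Since 487 ≡ 3 (mod 4), a square root of 322 is 322^((487+1)/4) = 322^122 mod 487.
Repeated squaring: 322^2≡440, 322^4≡261, 322^8≡428, 322^16≡72, 322^32≡314, 322^64≡222 (mod 487).
322^122 = 322^(64+32+16+8+2) ≡ 36 (mod 487).
Check: 36² = 1296 ≡ 322 (mod 487). The two roots are 36 and 451.

36, 451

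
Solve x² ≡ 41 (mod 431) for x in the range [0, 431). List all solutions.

104, 327

Since 431 ≡ 3 (mod 4), a square root of 41 is 41^((431+1)/4) = 41^108 mod 431.
Repeated squaring: 41^2≡388, 41^4≡125, 41^8≡109, 41^16≡244, 41^32≡58, 41^64≡347 (mod 431).
41^108 = 41^(64+32+8+4) ≡ 327 (mod 431).
Check: 327² = 106929 ≡ 41 (mod 431). The two roots are 104 and 327.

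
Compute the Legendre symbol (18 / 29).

-1

Pull out 2: since 29 ≡ 5 (mod 8), (2/29) = -1.
Reciprocity: 9 ≡ 1 and 29 ≡ 1 (mod 4), so (9/29) = +(29/9).
Reduce top mod 9: now compute (2/9).
Pull out 2: since 9 ≡ 1 (mod 8), (2/9) = +1.
Reached (1/9) = 1. Collecting the sign flips along the way, the symbol is -1.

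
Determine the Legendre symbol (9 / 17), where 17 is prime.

1

Reciprocity: 9 ≡ 1 and 17 ≡ 1 (mod 4), so (9/17) = +(17/9).
Reduce top mod 9: now compute (8/9).
Pull out 2^3: since 9 ≡ 1 (mod 8), (2/9) = +1, so (2/9)^3 = +1.
Reached (1/9) = 1. Collecting the sign flips along the way, the symbol is +1.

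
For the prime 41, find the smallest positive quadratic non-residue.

(2/41) = +1, so 2 is a residue.
(3/41) = −1, so 3 is the smallest positive non-residue mod 41.

3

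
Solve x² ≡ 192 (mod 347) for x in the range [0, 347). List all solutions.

Since 347 ≡ 3 (mod 4), a square root of 192 is 192^((347+1)/4) = 192^87 mod 347.
Repeated squaring: 192^2≡82, 192^4≡131, 192^8≡158, 192^16≡327, 192^32≡53, 192^64≡33 (mod 347).
192^87 = 192^(64+16+4+2+1) ≡ 281 (mod 347).
Check: 281² = 78961 ≡ 192 (mod 347). The two roots are 66 and 281.

66, 281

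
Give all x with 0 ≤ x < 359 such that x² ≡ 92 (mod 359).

178, 181

Since 359 ≡ 3 (mod 4), a square root of 92 is 92^((359+1)/4) = 92^90 mod 359.
Repeated squaring: 92^2≡207, 92^4≡128, 92^8≡229, 92^16≡27, 92^32≡11, 92^64≡121 (mod 359).
92^90 = 92^(64+16+8+2) ≡ 181 (mod 359).
Check: 181² = 32761 ≡ 92 (mod 359). The two roots are 178 and 181.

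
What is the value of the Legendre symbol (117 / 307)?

-1

Reciprocity: 117 ≡ 1 and 307 ≡ 3 (mod 4), so (117/307) = +(307/117).
Reduce top mod 117: now compute (73/117).
Reciprocity: 73 ≡ 1 and 117 ≡ 1 (mod 4), so (73/117) = +(117/73).
Reduce top mod 73: now compute (44/73).
Pull out 2^2: since 73 ≡ 1 (mod 8), (2/73) = +1, so (2/73)^2 = +1.
Reciprocity: 11 ≡ 3 and 73 ≡ 1 (mod 4), so (11/73) = +(73/11).
Reduce top mod 11: now compute (7/11).
Reciprocity: 7 ≡ 3 and 11 ≡ 3 (mod 4), so (7/11) = −(11/7).
Reduce top mod 7: now compute (4/7).
Pull out 2^2: since 7 ≡ 7 (mod 8), (2/7) = +1, so (2/7)^2 = +1.
Reached (1/7) = 1. Collecting the sign flips along the way, the symbol is -1.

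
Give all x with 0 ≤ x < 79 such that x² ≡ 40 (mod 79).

Since 79 ≡ 3 (mod 4), a square root of 40 is 40^((79+1)/4) = 40^20 mod 79.
Repeated squaring: 40^2≡20, 40^4≡5, 40^8≡25, 40^16≡72 (mod 79).
40^20 = 40^(16+4) ≡ 44 (mod 79).
Check: 44² = 1936 ≡ 40 (mod 79). The two roots are 35 and 44.

35, 44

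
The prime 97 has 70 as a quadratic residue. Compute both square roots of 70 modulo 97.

19, 78

97 ≡ 1 (mod 4), so we find a root by search.
Trying successive values, 19² = 361 ≡ 70 (mod 97). The other root is 97 − 19 = 78.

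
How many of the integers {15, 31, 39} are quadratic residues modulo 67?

2

(15/67) = +1 → QR.
(31/67) = -1 → non-residue.
(39/67) = +1 → QR.
Total quadratic residues among the 3: 2.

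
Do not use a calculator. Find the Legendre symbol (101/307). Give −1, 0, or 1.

1

Reciprocity: 101 ≡ 1 and 307 ≡ 3 (mod 4), so (101/307) = +(307/101).
Reduce top mod 101: now compute (4/101).
Pull out 2^2: since 101 ≡ 5 (mod 8), (2/101) = -1, so (2/101)^2 = +1.
Reached (1/101) = 1. Collecting the sign flips along the way, the symbol is +1.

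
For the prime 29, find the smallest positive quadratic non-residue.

(2/29) = −1, so 2 is the smallest positive non-residue mod 29.

2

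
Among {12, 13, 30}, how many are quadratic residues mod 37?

2

(12/37) = +1 → QR.
(13/37) = -1 → non-residue.
(30/37) = +1 → QR.
Total quadratic residues among the 3: 2.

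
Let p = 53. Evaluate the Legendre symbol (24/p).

Euler's criterion: (24/53) ≡ 24^26 (mod 53).
24^2 ≡ 46 (mod 53)
24^4 ≡ 49 (mod 53)
24^8 ≡ 16 (mod 53)
24^16 ≡ 44 (mod 53)
24^26 = 24^(16+8+2) ≡ 1 (mod 53).
Result is 1, so (24/53) = 1.

1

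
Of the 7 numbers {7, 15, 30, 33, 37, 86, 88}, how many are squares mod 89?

1

(7/89) = -1 → non-residue.
(15/89) = -1 → non-residue.
(30/89) = -1 → non-residue.
(33/89) = -1 → non-residue.
(37/89) = -1 → non-residue.
(86/89) = -1 → non-residue.
(88/89) = +1 → QR.
Total quadratic residues among the 7: 1.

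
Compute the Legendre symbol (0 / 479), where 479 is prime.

0

Top reduces to 0: gcd > 1, so the symbol is 0.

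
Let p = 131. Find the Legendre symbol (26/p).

-1

Pull out 2: since 131 ≡ 3 (mod 8), (2/131) = -1.
Reciprocity: 13 ≡ 1 and 131 ≡ 3 (mod 4), so (13/131) = +(131/13).
Reduce top mod 13: now compute (1/13).
Reached (1/13) = 1. Collecting the sign flips along the way, the symbol is -1.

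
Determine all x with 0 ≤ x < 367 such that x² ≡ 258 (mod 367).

Since 367 ≡ 3 (mod 4), a square root of 258 is 258^((367+1)/4) = 258^92 mod 367.
Repeated squaring: 258^2≡137, 258^4≡52, 258^8≡135, 258^16≡242, 258^32≡211, 258^64≡114 (mod 367).
258^92 = 258^(64+16+8+4) ≡ 25 (mod 367).
Check: 25² = 625 ≡ 258 (mod 367). The two roots are 25 and 342.

25, 342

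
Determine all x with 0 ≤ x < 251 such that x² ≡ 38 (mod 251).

Since 251 ≡ 3 (mod 4), a square root of 38 is 38^((251+1)/4) = 38^63 mod 251.
Repeated squaring: 38^2≡189, 38^4≡79, 38^8≡217, 38^16≡152, 38^32≡12 (mod 251).
38^63 = 38^(32+16+8+4+2+1) ≡ 17 (mod 251).
Check: 17² = 289 ≡ 38 (mod 251). The two roots are 17 and 234.

17, 234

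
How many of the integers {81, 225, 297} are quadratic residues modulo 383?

2

(81/383) = +1 → QR.
(225/383) = +1 → QR.
(297/383) = -1 → non-residue.
Total quadratic residues among the 3: 2.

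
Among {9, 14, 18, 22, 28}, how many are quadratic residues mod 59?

3

(9/59) = +1 → QR.
(14/59) = -1 → non-residue.
(18/59) = -1 → non-residue.
(22/59) = +1 → QR.
(28/59) = +1 → QR.
Total quadratic residues among the 5: 3.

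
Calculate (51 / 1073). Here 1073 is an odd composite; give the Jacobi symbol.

Reciprocity: 51 ≡ 3 and 1073 ≡ 1 (mod 4), so (51/1073) = +(1073/51).
Reduce top mod 51: now compute (2/51).
Pull out 2: since 51 ≡ 3 (mod 8), (2/51) = -1.
Reached (1/51) = 1. Collecting the sign flips along the way, the symbol is -1.

-1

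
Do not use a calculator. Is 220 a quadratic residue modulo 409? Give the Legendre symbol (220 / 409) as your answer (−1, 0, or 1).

-1

Pull out 2^2: since 409 ≡ 1 (mod 8), (2/409) = +1, so (2/409)^2 = +1.
Reciprocity: 55 ≡ 3 and 409 ≡ 1 (mod 4), so (55/409) = +(409/55).
Reduce top mod 55: now compute (24/55).
Pull out 2^3: since 55 ≡ 7 (mod 8), (2/55) = +1, so (2/55)^3 = +1.
Reciprocity: 3 ≡ 3 and 55 ≡ 3 (mod 4), so (3/55) = −(55/3).
Reduce top mod 3: now compute (1/3).
Reached (1/3) = 1. Collecting the sign flips along the way, the symbol is -1.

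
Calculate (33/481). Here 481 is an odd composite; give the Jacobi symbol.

-1

Reciprocity: 33 ≡ 1 and 481 ≡ 1 (mod 4), so (33/481) = +(481/33).
Reduce top mod 33: now compute (19/33).
Reciprocity: 19 ≡ 3 and 33 ≡ 1 (mod 4), so (19/33) = +(33/19).
Reduce top mod 19: now compute (14/19).
Pull out 2: since 19 ≡ 3 (mod 8), (2/19) = -1.
Reciprocity: 7 ≡ 3 and 19 ≡ 3 (mod 4), so (7/19) = −(19/7).
Reduce top mod 7: now compute (5/7).
Reciprocity: 5 ≡ 1 and 7 ≡ 3 (mod 4), so (5/7) = +(7/5).
Reduce top mod 5: now compute (2/5).
Pull out 2: since 5 ≡ 5 (mod 8), (2/5) = -1.
Reached (1/5) = 1. Collecting the sign flips along the way, the symbol is -1.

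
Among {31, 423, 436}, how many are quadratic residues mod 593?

2

(31/593) = +1 → QR.
(423/593) = -1 → non-residue.
(436/593) = +1 → QR.
Total quadratic residues among the 3: 2.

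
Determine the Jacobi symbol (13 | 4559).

1

Reciprocity: 13 ≡ 1 and 4559 ≡ 3 (mod 4), so (13/4559) = +(4559/13).
Reduce top mod 13: now compute (9/13).
Reciprocity: 9 ≡ 1 and 13 ≡ 1 (mod 4), so (9/13) = +(13/9).
Reduce top mod 9: now compute (4/9).
Pull out 2^2: since 9 ≡ 1 (mod 8), (2/9) = +1, so (2/9)^2 = +1.
Reached (1/9) = 1. Collecting the sign flips along the way, the symbol is +1.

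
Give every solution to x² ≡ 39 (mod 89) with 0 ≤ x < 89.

22, 67

89 ≡ 1 (mod 4), so we find a root by search.
Trying successive values, 22² = 484 ≡ 39 (mod 89). The other root is 89 − 22 = 67.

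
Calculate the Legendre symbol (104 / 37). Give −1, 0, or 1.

1

Euler's criterion: (104/37) ≡ 30^18 (mod 37).
30^2 ≡ 12 (mod 37)
30^4 ≡ 33 (mod 37)
30^8 ≡ 16 (mod 37)
30^16 ≡ 34 (mod 37)
30^18 = 30^(16+2) ≡ 1 (mod 37).
Result is 1, so (104/37) = 1.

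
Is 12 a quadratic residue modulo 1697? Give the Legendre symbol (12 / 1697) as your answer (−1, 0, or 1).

-1

Pull out 2^2: since 1697 ≡ 1 (mod 8), (2/1697) = +1, so (2/1697)^2 = +1.
Reciprocity: 3 ≡ 3 and 1697 ≡ 1 (mod 4), so (3/1697) = +(1697/3).
Reduce top mod 3: now compute (2/3).
Pull out 2: since 3 ≡ 3 (mod 8), (2/3) = -1.
Reached (1/3) = 1. Collecting the sign flips along the way, the symbol is -1.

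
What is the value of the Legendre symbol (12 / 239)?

1

Euler's criterion: (12/239) ≡ 12^119 (mod 239).
12^2 ≡ 144 (mod 239)
12^4 ≡ 182 (mod 239)
12^8 ≡ 142 (mod 239)
12^16 ≡ 88 (mod 239)
12^32 ≡ 96 (mod 239)
12^64 ≡ 134 (mod 239)
12^119 = 12^(64+32+16+4+2+1) ≡ 1 (mod 239).
Result is 1, so (12/239) = 1.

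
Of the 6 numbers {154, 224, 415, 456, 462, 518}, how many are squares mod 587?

(154/587) = +1 → QR.
(224/587) = -1 → non-residue.
(415/587) = -1 → non-residue.
(456/587) = +1 → QR.
(462/587) = +1 → QR.
(518/587) = +1 → QR.
Total quadratic residues among the 6: 4.

4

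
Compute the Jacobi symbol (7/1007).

1

Reciprocity: 7 ≡ 3 and 1007 ≡ 3 (mod 4), so (7/1007) = −(1007/7).
Reduce top mod 7: now compute (6/7).
Pull out 2: since 7 ≡ 7 (mod 8), (2/7) = +1.
Reciprocity: 3 ≡ 3 and 7 ≡ 3 (mod 4), so (3/7) = −(7/3).
Reduce top mod 3: now compute (1/3).
Reached (1/3) = 1. Collecting the sign flips along the way, the symbol is +1.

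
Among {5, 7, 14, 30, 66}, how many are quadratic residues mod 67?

1

(5/67) = -1 → non-residue.
(7/67) = -1 → non-residue.
(14/67) = +1 → QR.
(30/67) = -1 → non-residue.
(66/67) = -1 → non-residue.
Total quadratic residues among the 5: 1.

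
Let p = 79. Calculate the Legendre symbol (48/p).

-1

Euler's criterion: (48/79) ≡ 48^39 (mod 79).
48^2 ≡ 13 (mod 79)
48^4 ≡ 11 (mod 79)
48^8 ≡ 42 (mod 79)
48^16 ≡ 26 (mod 79)
48^32 ≡ 44 (mod 79)
48^39 = 48^(32+4+2+1) ≡ 78 (mod 79).
Result is 78 ≡ −1, so (48/79) = −1.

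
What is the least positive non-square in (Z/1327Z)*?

(2/1327) = +1, so 2 is a residue.
(3/1327) = −1, so 3 is the smallest positive non-residue mod 1327.

3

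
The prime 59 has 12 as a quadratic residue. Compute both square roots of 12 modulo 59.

22, 37

Since 59 ≡ 3 (mod 4), a square root of 12 is 12^((59+1)/4) = 12^15 mod 59.
Repeated squaring: 12^2≡26, 12^4≡27, 12^8≡21 (mod 59).
12^15 = 12^(8+4+2+1) ≡ 22 (mod 59).
Check: 22² = 484 ≡ 12 (mod 59). The two roots are 22 and 37.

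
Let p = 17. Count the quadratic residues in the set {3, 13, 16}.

2

(3/17) = -1 → non-residue.
(13/17) = +1 → QR.
(16/17) = +1 → QR.
Total quadratic residues among the 3: 2.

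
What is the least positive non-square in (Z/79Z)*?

(2/79) = +1, so 2 is a residue.
(3/79) = −1, so 3 is the smallest positive non-residue mod 79.

3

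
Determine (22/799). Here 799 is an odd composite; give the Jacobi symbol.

Pull out 2: since 799 ≡ 7 (mod 8), (2/799) = +1.
Reciprocity: 11 ≡ 3 and 799 ≡ 3 (mod 4), so (11/799) = −(799/11).
Reduce top mod 11: now compute (7/11).
Reciprocity: 7 ≡ 3 and 11 ≡ 3 (mod 4), so (7/11) = −(11/7).
Reduce top mod 7: now compute (4/7).
Pull out 2^2: since 7 ≡ 7 (mod 8), (2/7) = +1, so (2/7)^2 = +1.
Reached (1/7) = 1. Collecting the sign flips along the way, the symbol is +1.

1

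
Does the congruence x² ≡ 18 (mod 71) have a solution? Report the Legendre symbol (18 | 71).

1

Euler's criterion: (18/71) ≡ 18^35 (mod 71).
18^2 ≡ 40 (mod 71)
18^4 ≡ 38 (mod 71)
18^8 ≡ 24 (mod 71)
18^16 ≡ 8 (mod 71)
18^32 ≡ 64 (mod 71)
18^35 = 18^(32+2+1) ≡ 1 (mod 71).
Result is 1, so (18/71) = 1.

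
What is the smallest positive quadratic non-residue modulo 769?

(2/769) = +1, so 2 is a residue.
(3/769) = +1, so 3 is a residue.
(4/769) = +1, so 4 is a residue.
(5/769) = +1, so 5 is a residue.
(6/769) = +1, so 6 is a residue.
(7/769) = −1, so 7 is the smallest positive non-residue mod 769.

7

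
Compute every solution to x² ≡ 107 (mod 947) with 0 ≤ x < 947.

317, 630

Since 947 ≡ 3 (mod 4), a square root of 107 is 107^((947+1)/4) = 107^237 mod 947.
Repeated squaring: 107^2≡85, 107^4≡596, 107^8≡91, 107^16≡705, 107^32≡797, 107^64≡719, 107^128≡846 (mod 947).
107^237 = 107^(128+64+32+8+4+1) ≡ 317 (mod 947).
Check: 317² = 100489 ≡ 107 (mod 947). The two roots are 317 and 630.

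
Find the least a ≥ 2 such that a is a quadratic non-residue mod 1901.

(2/1901) = −1, so 2 is the smallest positive non-residue mod 1901.

2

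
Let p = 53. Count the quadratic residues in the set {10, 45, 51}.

(10/53) = +1 → QR.
(45/53) = -1 → non-residue.
(51/53) = -1 → non-residue.
Total quadratic residues among the 3: 1.

1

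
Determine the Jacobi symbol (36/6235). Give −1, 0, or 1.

Pull out 2^2: since 6235 ≡ 3 (mod 8), (2/6235) = -1, so (2/6235)^2 = +1.
Reciprocity: 9 ≡ 1 and 6235 ≡ 3 (mod 4), so (9/6235) = +(6235/9).
Reduce top mod 9: now compute (7/9).
Reciprocity: 7 ≡ 3 and 9 ≡ 1 (mod 4), so (7/9) = +(9/7).
Reduce top mod 7: now compute (2/7).
Pull out 2: since 7 ≡ 7 (mod 8), (2/7) = +1.
Reached (1/7) = 1. Collecting the sign flips along the way, the symbol is +1.

1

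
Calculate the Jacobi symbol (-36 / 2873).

1

First reduce: -36 ≡ 2837 (mod 2873).
Reciprocity: 2837 ≡ 1 and 2873 ≡ 1 (mod 4), so (2837/2873) = +(2873/2837).
Reduce top mod 2837: now compute (36/2837).
Pull out 2^2: since 2837 ≡ 5 (mod 8), (2/2837) = -1, so (2/2837)^2 = +1.
Reciprocity: 9 ≡ 1 and 2837 ≡ 1 (mod 4), so (9/2837) = +(2837/9).
Reduce top mod 9: now compute (2/9).
Pull out 2: since 9 ≡ 1 (mod 8), (2/9) = +1.
Reached (1/9) = 1. Collecting the sign flips along the way, the symbol is +1.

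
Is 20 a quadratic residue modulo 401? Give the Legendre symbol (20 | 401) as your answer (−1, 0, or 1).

Euler's criterion: (20/401) ≡ 20^200 (mod 401).
20^2 ≡ 400 (mod 401)
20^4 ≡ 1 (mod 401)
20^8 ≡ 1 (mod 401)
20^16 ≡ 1 (mod 401)
20^32 ≡ 1 (mod 401)
20^64 ≡ 1 (mod 401)
20^128 ≡ 1 (mod 401)
20^200 = 20^(128+64+8) ≡ 1 (mod 401).
Result is 1, so (20/401) = 1.

1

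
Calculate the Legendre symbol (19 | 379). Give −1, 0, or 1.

1

Reciprocity: 19 ≡ 3 and 379 ≡ 3 (mod 4), so (19/379) = −(379/19).
Reduce top mod 19: now compute (18/19).
Pull out 2: since 19 ≡ 3 (mod 8), (2/19) = -1.
Reciprocity: 9 ≡ 1 and 19 ≡ 3 (mod 4), so (9/19) = +(19/9).
Reduce top mod 9: now compute (1/9).
Reached (1/9) = 1. Collecting the sign flips along the way, the symbol is +1.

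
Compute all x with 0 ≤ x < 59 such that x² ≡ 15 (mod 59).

29, 30

Since 59 ≡ 3 (mod 4), a square root of 15 is 15^((59+1)/4) = 15^15 mod 59.
Repeated squaring: 15^2≡48, 15^4≡3, 15^8≡9 (mod 59).
15^15 = 15^(8+4+2+1) ≡ 29 (mod 59).
Check: 29² = 841 ≡ 15 (mod 59). The two roots are 29 and 30.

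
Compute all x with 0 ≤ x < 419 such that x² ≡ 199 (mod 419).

113, 306

Since 419 ≡ 3 (mod 4), a square root of 199 is 199^((419+1)/4) = 199^105 mod 419.
Repeated squaring: 199^2≡215, 199^4≡135, 199^8≡208, 199^16≡107, 199^32≡136, 199^64≡60 (mod 419).
199^105 = 199^(64+32+8+1) ≡ 306 (mod 419).
Check: 306² = 93636 ≡ 199 (mod 419). The two roots are 113 and 306.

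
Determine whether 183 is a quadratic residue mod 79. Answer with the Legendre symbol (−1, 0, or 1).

1

First reduce: 183 ≡ 25 (mod 79).
Reciprocity: 25 ≡ 1 and 79 ≡ 3 (mod 4), so (25/79) = +(79/25).
Reduce top mod 25: now compute (4/25).
Pull out 2^2: since 25 ≡ 1 (mod 8), (2/25) = +1, so (2/25)^2 = +1.
Reached (1/25) = 1. Collecting the sign flips along the way, the symbol is +1.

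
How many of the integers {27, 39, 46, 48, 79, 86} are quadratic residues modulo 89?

(27/89) = -1 → non-residue.
(39/89) = +1 → QR.
(46/89) = -1 → non-residue.
(48/89) = -1 → non-residue.
(79/89) = +1 → QR.
(86/89) = -1 → non-residue.
Total quadratic residues among the 6: 2.

2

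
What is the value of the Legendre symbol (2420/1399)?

First reduce: 2420 ≡ 1021 (mod 1399).
Reciprocity: 1021 ≡ 1 and 1399 ≡ 3 (mod 4), so (1021/1399) = +(1399/1021).
Reduce top mod 1021: now compute (378/1021).
Pull out 2: since 1021 ≡ 5 (mod 8), (2/1021) = -1.
Reciprocity: 189 ≡ 1 and 1021 ≡ 1 (mod 4), so (189/1021) = +(1021/189).
Reduce top mod 189: now compute (76/189).
Pull out 2^2: since 189 ≡ 5 (mod 8), (2/189) = -1, so (2/189)^2 = +1.
Reciprocity: 19 ≡ 3 and 189 ≡ 1 (mod 4), so (19/189) = +(189/19).
Reduce top mod 19: now compute (18/19).
Pull out 2: since 19 ≡ 3 (mod 8), (2/19) = -1.
Reciprocity: 9 ≡ 1 and 19 ≡ 3 (mod 4), so (9/19) = +(19/9).
Reduce top mod 9: now compute (1/9).
Reached (1/9) = 1. Collecting the sign flips along the way, the symbol is +1.

1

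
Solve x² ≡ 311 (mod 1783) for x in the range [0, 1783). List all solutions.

526, 1257

Since 1783 ≡ 3 (mod 4), a square root of 311 is 311^((1783+1)/4) = 311^446 mod 1783.
Repeated squaring: 311^2≡439, 311^4≡157, 311^8≡1470, 311^16≡1687, 311^32≡301, 311^64≡1451, 311^128≡1461, 311^256≡270 (mod 1783).
311^446 = 311^(256+128+32+16+8+4+2) ≡ 1257 (mod 1783).
Check: 1257² = 1580049 ≡ 311 (mod 1783). The two roots are 526 and 1257.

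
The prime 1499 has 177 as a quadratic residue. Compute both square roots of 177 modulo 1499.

340, 1159

Since 1499 ≡ 3 (mod 4), a square root of 177 is 177^((1499+1)/4) = 177^375 mod 1499.
Repeated squaring: 177^2≡1349, 177^4≡15, 177^8≡225, 177^16≡1158, 177^32≡858, 177^64≡155, 177^128≡41, 177^256≡182 (mod 1499).
177^375 = 177^(256+64+32+16+4+2+1) ≡ 1159 (mod 1499).
Check: 1159² = 1343281 ≡ 177 (mod 1499). The two roots are 340 and 1159.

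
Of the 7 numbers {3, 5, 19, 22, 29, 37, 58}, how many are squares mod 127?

3

(3/127) = -1 → non-residue.
(5/127) = -1 → non-residue.
(19/127) = +1 → QR.
(22/127) = +1 → QR.
(29/127) = -1 → non-residue.
(37/127) = +1 → QR.
(58/127) = -1 → non-residue.
Total quadratic residues among the 7: 3.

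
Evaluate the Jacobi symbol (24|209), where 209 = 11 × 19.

Pull out 2^3: since 209 ≡ 1 (mod 8), (2/209) = +1, so (2/209)^3 = +1.
Reciprocity: 3 ≡ 3 and 209 ≡ 1 (mod 4), so (3/209) = +(209/3).
Reduce top mod 3: now compute (2/3).
Pull out 2: since 3 ≡ 3 (mod 8), (2/3) = -1.
Reached (1/3) = 1. Collecting the sign flips along the way, the symbol is -1.

-1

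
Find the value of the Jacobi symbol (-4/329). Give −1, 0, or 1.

First reduce: -4 ≡ 325 (mod 329).
Reciprocity: 325 ≡ 1 and 329 ≡ 1 (mod 4), so (325/329) = +(329/325).
Reduce top mod 325: now compute (4/325).
Pull out 2^2: since 325 ≡ 5 (mod 8), (2/325) = -1, so (2/325)^2 = +1.
Reached (1/325) = 1. Collecting the sign flips along the way, the symbol is +1.

1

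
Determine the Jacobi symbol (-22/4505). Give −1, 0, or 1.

First reduce: -22 ≡ 4483 (mod 4505).
Reciprocity: 4483 ≡ 3 and 4505 ≡ 1 (mod 4), so (4483/4505) = +(4505/4483).
Reduce top mod 4483: now compute (22/4483).
Pull out 2: since 4483 ≡ 3 (mod 8), (2/4483) = -1.
Reciprocity: 11 ≡ 3 and 4483 ≡ 3 (mod 4), so (11/4483) = −(4483/11).
Reduce top mod 11: now compute (6/11).
Pull out 2: since 11 ≡ 3 (mod 8), (2/11) = -1.
Reciprocity: 3 ≡ 3 and 11 ≡ 3 (mod 4), so (3/11) = −(11/3).
Reduce top mod 3: now compute (2/3).
Pull out 2: since 3 ≡ 3 (mod 8), (2/3) = -1.
Reached (1/3) = 1. Collecting the sign flips along the way, the symbol is -1.

-1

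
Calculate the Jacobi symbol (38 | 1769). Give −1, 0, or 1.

-1

Pull out 2: since 1769 ≡ 1 (mod 8), (2/1769) = +1.
Reciprocity: 19 ≡ 3 and 1769 ≡ 1 (mod 4), so (19/1769) = +(1769/19).
Reduce top mod 19: now compute (2/19).
Pull out 2: since 19 ≡ 3 (mod 8), (2/19) = -1.
Reached (1/19) = 1. Collecting the sign flips along the way, the symbol is -1.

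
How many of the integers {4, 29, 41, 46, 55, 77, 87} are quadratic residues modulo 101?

(4/101) = +1 → QR.
(29/101) = -1 → non-residue.
(41/101) = -1 → non-residue.
(46/101) = -1 → non-residue.
(55/101) = -1 → non-residue.
(77/101) = +1 → QR.
(87/101) = +1 → QR.
Total quadratic residues among the 7: 3.

3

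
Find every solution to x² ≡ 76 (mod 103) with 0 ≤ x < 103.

Since 103 ≡ 3 (mod 4), a square root of 76 is 76^((103+1)/4) = 76^26 mod 103.
Repeated squaring: 76^2≡8, 76^4≡64, 76^8≡79, 76^16≡61 (mod 103).
76^26 = 76^(16+8+2) ≡ 30 (mod 103).
Check: 30² = 900 ≡ 76 (mod 103). The two roots are 30 and 73.

30, 73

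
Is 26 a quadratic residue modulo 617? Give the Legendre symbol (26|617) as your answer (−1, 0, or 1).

-1

Euler's criterion: (26/617) ≡ 26^308 (mod 617).
26^2 ≡ 59 (mod 617)
26^4 ≡ 396 (mod 617)
26^8 ≡ 98 (mod 617)
26^16 ≡ 349 (mod 617)
26^32 ≡ 252 (mod 617)
26^64 ≡ 570 (mod 617)
26^128 ≡ 358 (mod 617)
26^256 ≡ 445 (mod 617)
26^308 = 26^(256+32+16+4) ≡ 616 (mod 617).
Result is 616 ≡ −1, so (26/617) = −1.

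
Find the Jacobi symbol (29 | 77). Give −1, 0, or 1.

-1

Reciprocity: 29 ≡ 1 and 77 ≡ 1 (mod 4), so (29/77) = +(77/29).
Reduce top mod 29: now compute (19/29).
Reciprocity: 19 ≡ 3 and 29 ≡ 1 (mod 4), so (19/29) = +(29/19).
Reduce top mod 19: now compute (10/19).
Pull out 2: since 19 ≡ 3 (mod 8), (2/19) = -1.
Reciprocity: 5 ≡ 1 and 19 ≡ 3 (mod 4), so (5/19) = +(19/5).
Reduce top mod 5: now compute (4/5).
Pull out 2^2: since 5 ≡ 5 (mod 8), (2/5) = -1, so (2/5)^2 = +1.
Reached (1/5) = 1. Collecting the sign flips along the way, the symbol is -1.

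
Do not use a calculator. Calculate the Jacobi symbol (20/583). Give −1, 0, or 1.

-1

Pull out 2^2: since 583 ≡ 7 (mod 8), (2/583) = +1, so (2/583)^2 = +1.
Reciprocity: 5 ≡ 1 and 583 ≡ 3 (mod 4), so (5/583) = +(583/5).
Reduce top mod 5: now compute (3/5).
Reciprocity: 3 ≡ 3 and 5 ≡ 1 (mod 4), so (3/5) = +(5/3).
Reduce top mod 3: now compute (2/3).
Pull out 2: since 3 ≡ 3 (mod 8), (2/3) = -1.
Reached (1/3) = 1. Collecting the sign flips along the way, the symbol is -1.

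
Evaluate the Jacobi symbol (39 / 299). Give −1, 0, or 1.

Reciprocity: 39 ≡ 3 and 299 ≡ 3 (mod 4), so (39/299) = −(299/39).
Reduce top mod 39: now compute (26/39).
Pull out 2: since 39 ≡ 7 (mod 8), (2/39) = +1.
Reciprocity: 13 ≡ 1 and 39 ≡ 3 (mod 4), so (13/39) = +(39/13).
Reduce top mod 13: now compute (0/13).
Top reduces to 0: gcd > 1, so the symbol is 0.

0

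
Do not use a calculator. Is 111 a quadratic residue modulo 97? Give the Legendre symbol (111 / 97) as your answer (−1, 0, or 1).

-1

First reduce: 111 ≡ 14 (mod 97).
Pull out 2: since 97 ≡ 1 (mod 8), (2/97) = +1.
Reciprocity: 7 ≡ 3 and 97 ≡ 1 (mod 4), so (7/97) = +(97/7).
Reduce top mod 7: now compute (6/7).
Pull out 2: since 7 ≡ 7 (mod 8), (2/7) = +1.
Reciprocity: 3 ≡ 3 and 7 ≡ 3 (mod 4), so (3/7) = −(7/3).
Reduce top mod 3: now compute (1/3).
Reached (1/3) = 1. Collecting the sign flips along the way, the symbol is -1.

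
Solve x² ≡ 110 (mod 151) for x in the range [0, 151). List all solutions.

67, 84

Since 151 ≡ 3 (mod 4), a square root of 110 is 110^((151+1)/4) = 110^38 mod 151.
Repeated squaring: 110^2≡20, 110^4≡98, 110^8≡91, 110^16≡127, 110^32≡123 (mod 151).
110^38 = 110^(32+4+2) ≡ 84 (mod 151).
Check: 84² = 7056 ≡ 110 (mod 151). The two roots are 67 and 84.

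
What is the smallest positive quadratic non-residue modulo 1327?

3

(2/1327) = +1, so 2 is a residue.
(3/1327) = −1, so 3 is the smallest positive non-residue mod 1327.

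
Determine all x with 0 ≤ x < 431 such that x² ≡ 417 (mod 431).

Since 431 ≡ 3 (mod 4), a square root of 417 is 417^((431+1)/4) = 417^108 mod 431.
Repeated squaring: 417^2≡196, 417^4≡57, 417^8≡232, 417^16≡380, 417^32≡15, 417^64≡225 (mod 431).
417^108 = 417^(64+32+8+4) ≡ 88 (mod 431).
Check: 88² = 7744 ≡ 417 (mod 431). The two roots are 88 and 343.

88, 343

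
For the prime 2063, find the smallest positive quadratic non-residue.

5

(2/2063) = +1, so 2 is a residue.
(3/2063) = +1, so 3 is a residue.
(4/2063) = +1, so 4 is a residue.
(5/2063) = −1, so 5 is the smallest positive non-residue mod 2063.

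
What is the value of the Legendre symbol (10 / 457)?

Pull out 2: since 457 ≡ 1 (mod 8), (2/457) = +1.
Reciprocity: 5 ≡ 1 and 457 ≡ 1 (mod 4), so (5/457) = +(457/5).
Reduce top mod 5: now compute (2/5).
Pull out 2: since 5 ≡ 5 (mod 8), (2/5) = -1.
Reached (1/5) = 1. Collecting the sign flips along the way, the symbol is -1.

-1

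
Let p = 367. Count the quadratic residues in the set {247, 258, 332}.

(247/367) = -1 → non-residue.
(258/367) = +1 → QR.
(332/367) = +1 → QR.
Total quadratic residues among the 3: 2.

2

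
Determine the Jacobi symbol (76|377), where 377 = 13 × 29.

Pull out 2^2: since 377 ≡ 1 (mod 8), (2/377) = +1, so (2/377)^2 = +1.
Reciprocity: 19 ≡ 3 and 377 ≡ 1 (mod 4), so (19/377) = +(377/19).
Reduce top mod 19: now compute (16/19).
Pull out 2^4: since 19 ≡ 3 (mod 8), (2/19) = -1, so (2/19)^4 = +1.
Reached (1/19) = 1. Collecting the sign flips along the way, the symbol is +1.

1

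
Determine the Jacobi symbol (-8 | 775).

First reduce: -8 ≡ 767 (mod 775).
Reciprocity: 767 ≡ 3 and 775 ≡ 3 (mod 4), so (767/775) = −(775/767).
Reduce top mod 767: now compute (8/767).
Pull out 2^3: since 767 ≡ 7 (mod 8), (2/767) = +1, so (2/767)^3 = +1.
Reached (1/767) = 1. Collecting the sign flips along the way, the symbol is -1.

-1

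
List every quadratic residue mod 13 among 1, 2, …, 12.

1, 3, 4, 9, 10, 12

Square k = 1,…,6 (k and 13−k give the same square):
1²=1, 2²=4, 3²=9, 4²≡3, 5²≡12, 6²≡10 (mod 13).
So the quadratic residues mod 13 are {1, 3, 4, 9, 10, 12}.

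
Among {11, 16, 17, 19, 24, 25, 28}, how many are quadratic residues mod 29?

(11/29) = -1 → non-residue.
(16/29) = +1 → QR.
(17/29) = -1 → non-residue.
(19/29) = -1 → non-residue.
(24/29) = +1 → QR.
(25/29) = +1 → QR.
(28/29) = +1 → QR.
Total quadratic residues among the 7: 4.

4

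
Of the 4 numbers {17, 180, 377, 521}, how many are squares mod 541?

3

(17/541) = -1 → non-residue.
(180/541) = +1 → QR.
(377/541) = +1 → QR.
(521/541) = +1 → QR.
Total quadratic residues among the 4: 3.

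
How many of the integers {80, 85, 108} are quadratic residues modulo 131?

2

(80/131) = +1 → QR.
(85/131) = -1 → non-residue.
(108/131) = +1 → QR.
Total quadratic residues among the 3: 2.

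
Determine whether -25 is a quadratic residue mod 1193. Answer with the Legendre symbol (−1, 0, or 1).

First reduce: -25 ≡ 1168 (mod 1193).
Pull out 2^4: since 1193 ≡ 1 (mod 8), (2/1193) = +1, so (2/1193)^4 = +1.
Reciprocity: 73 ≡ 1 and 1193 ≡ 1 (mod 4), so (73/1193) = +(1193/73).
Reduce top mod 73: now compute (25/73).
Reciprocity: 25 ≡ 1 and 73 ≡ 1 (mod 4), so (25/73) = +(73/25).
Reduce top mod 25: now compute (23/25).
Reciprocity: 23 ≡ 3 and 25 ≡ 1 (mod 4), so (23/25) = +(25/23).
Reduce top mod 23: now compute (2/23).
Pull out 2: since 23 ≡ 7 (mod 8), (2/23) = +1.
Reached (1/23) = 1. Collecting the sign flips along the way, the symbol is +1.

1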